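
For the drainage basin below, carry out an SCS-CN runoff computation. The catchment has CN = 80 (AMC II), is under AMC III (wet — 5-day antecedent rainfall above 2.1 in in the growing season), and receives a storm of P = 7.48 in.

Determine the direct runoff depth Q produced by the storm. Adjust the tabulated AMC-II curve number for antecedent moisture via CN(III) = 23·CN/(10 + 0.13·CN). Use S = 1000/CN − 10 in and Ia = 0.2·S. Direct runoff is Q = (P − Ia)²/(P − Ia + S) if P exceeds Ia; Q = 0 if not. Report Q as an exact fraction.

CN(III) from CN(II)=80: (23·80)/(10 + 0.13·80) = 4600/51 ≈ 90.196
S = 1000/(4600/51) − 10 = 25/23 in ≈ 1.087 in
Ia = 0.2·(25/23) = 5/23 in ≈ 0.217 in
Excess rainfall: 7.480 − 0.217 = 7.263 in; P > Ia so Q > 0
Q = (4176/575)²/((4176/575) + 25/23) = (17438976/330625)/(4801/575) = 17438976/2760575 in ≈ 6.317 in

Q = 17438976/2760575 in ≈ 6.317 in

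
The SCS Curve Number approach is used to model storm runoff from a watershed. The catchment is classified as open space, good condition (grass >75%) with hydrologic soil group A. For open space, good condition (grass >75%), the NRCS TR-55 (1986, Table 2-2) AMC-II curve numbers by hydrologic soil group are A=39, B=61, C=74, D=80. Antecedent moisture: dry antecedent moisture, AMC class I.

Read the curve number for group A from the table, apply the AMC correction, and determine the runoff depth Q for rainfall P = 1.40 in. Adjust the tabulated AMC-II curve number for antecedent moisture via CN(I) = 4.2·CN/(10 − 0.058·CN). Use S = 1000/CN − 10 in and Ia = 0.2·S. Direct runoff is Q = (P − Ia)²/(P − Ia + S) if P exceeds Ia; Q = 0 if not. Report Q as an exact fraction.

NRCS table: open space, good condition (grass >75%), soil group A → CN(II) = 39
CN(I) from CN(II)=39: (4.2·39)/(10 − 0.058·39) = 81900/3869 ≈ 21.168
S = 1000/(81900/3869) − 10 = 30500/819 in ≈ 37.241 in
Ia = 0.2S: 0.2·37.241 = 7.448 in (exactly 6100/819)
P = 1.400 ≤ Ia = 7.448 in: entire storm abstracted, Q = 0.

Q = 0 in ≈ 0.000 in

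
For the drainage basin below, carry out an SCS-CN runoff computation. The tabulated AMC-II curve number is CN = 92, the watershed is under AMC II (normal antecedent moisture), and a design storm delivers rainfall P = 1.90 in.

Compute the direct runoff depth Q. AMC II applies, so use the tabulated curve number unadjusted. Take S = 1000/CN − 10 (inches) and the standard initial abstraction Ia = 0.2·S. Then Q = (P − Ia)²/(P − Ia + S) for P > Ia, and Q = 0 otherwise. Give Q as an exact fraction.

Q = 157609/137310 in ≈ 1.148 in

CN(II) = 92; AMC II needs no correction.
Retention S: 1000/CN − 10 with CN=92.000 → S = 20/23 ≈ 0.870 in
Ia = 0.2·(20/23) = 4/23 in ≈ 0.174 in
Excess rainfall: 1.900 − 0.174 = 1.726 in; P > Ia so Q > 0
Q = (397/230)²/((397/230) + 20/23) = (157609/52900)/(597/230) = 157609/137310 in ≈ 1.148 in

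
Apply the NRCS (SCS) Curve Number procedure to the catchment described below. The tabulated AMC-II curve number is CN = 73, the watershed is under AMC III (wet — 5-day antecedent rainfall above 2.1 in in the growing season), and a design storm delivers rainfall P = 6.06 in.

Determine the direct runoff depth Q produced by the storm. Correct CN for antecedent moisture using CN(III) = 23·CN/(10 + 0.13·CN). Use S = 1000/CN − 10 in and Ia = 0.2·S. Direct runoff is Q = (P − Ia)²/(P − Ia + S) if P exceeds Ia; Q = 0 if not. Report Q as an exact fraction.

Q = 77356845723/17258357050 in ≈ 4.482 in

Adjust CN=73 to AMC III: 23·73/(10 + 0.13·73) → 1679 ÷ (1949/100) = 167900/1949 ≈ 86.147
S = 1000/(167900/1949) − 10 = 2700/1679 in ≈ 1.608 in
Ia = 0.2S: 0.2·1.608 = 0.322 in (exactly 540/1679)
Since P=6.060 > Ia=0.322: effective rainfall P−Ia = 481737/83950 in
Runoff Q = (P−Ia)²/(P−Ia+S) = (5.738)²/(5.738+1.608) = 77356845723/17258357050 ≈ 4.482 in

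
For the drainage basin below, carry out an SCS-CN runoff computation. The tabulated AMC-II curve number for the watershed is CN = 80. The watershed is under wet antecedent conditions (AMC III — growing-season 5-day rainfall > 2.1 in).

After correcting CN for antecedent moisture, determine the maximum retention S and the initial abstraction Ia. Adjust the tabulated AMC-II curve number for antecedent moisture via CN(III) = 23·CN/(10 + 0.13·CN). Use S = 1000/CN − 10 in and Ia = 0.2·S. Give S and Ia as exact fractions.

Adjust CN=80 to AMC III: 23·80/(10 + 0.13·80) → 1840 ÷ (102/5) = 4600/51 ≈ 90.196
Retention S: 1000/CN − 10 with CN=90.196 → S = 25/23 ≈ 1.087 in
Ia = 0.2S: 0.2·1.087 = 0.217 in (exactly 5/23)

S = 25/23 in ≈ 1.087 in; Ia = 5/23 in ≈ 0.217 in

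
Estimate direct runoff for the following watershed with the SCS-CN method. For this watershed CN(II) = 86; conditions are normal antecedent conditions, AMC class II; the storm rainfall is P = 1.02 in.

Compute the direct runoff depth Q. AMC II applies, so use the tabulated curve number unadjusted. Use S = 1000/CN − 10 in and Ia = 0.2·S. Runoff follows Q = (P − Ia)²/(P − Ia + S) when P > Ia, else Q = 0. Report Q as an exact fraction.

Q = 2229049/10734950 in ≈ 0.208 in

CN(II) = 86; AMC II needs no correction.
S = 1000/86 − 10 = 70/43 in ≈ 1.628 in
Initial abstraction Ia = S/5 = (70/43)/5 = 14/43 ≈ 0.326 in
P − Ia = 1.020 − 0.326 = 1493/2150 ≈ 0.694 in (> 0, runoff occurs)
Q = (1493/2150)²/((1493/2150) + 70/43) = (2229049/4622500)/(4993/2150) = 2229049/10734950 in ≈ 0.208 in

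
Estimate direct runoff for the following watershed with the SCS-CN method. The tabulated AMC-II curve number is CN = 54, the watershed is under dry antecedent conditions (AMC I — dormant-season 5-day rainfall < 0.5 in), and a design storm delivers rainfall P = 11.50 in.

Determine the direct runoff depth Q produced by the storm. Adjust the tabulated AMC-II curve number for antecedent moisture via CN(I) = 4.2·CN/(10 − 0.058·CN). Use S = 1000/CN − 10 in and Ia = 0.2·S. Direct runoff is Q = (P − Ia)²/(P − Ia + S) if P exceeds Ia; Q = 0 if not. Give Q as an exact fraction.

Dry (AMC I): CN(I) = 4.2·54/(10 − 0.058·54) = (1134/5)/(1717/250) = 56700/1717 ≈ 33.023
S = 1000/(56700/1717) − 10 = 11500/567 in ≈ 20.282 in
Initial abstraction Ia = S/5 = (11500/567)/5 = 2300/567 ≈ 4.056 in
Excess rainfall: 11.500 − 4.056 = 7.444 in; P > Ia so Q > 0
Q = (8441/1134)²/((8441/1134) + 11500/567) = (71250481/1285956)/(31441/1134) = 3097847/1550178 in ≈ 1.998 in

Q = 3097847/1550178 in ≈ 1.998 in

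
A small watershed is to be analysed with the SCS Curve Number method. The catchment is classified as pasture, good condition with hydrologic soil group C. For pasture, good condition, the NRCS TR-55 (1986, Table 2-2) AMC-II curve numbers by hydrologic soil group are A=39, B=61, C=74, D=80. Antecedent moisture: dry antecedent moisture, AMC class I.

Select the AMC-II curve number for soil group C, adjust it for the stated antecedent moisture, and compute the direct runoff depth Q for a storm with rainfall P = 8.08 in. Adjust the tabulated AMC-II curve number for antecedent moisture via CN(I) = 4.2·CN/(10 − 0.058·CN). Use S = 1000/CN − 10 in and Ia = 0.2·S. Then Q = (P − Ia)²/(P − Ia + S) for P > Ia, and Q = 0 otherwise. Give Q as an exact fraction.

Q = 7744399058/2787040725 in ≈ 2.779 in

NRCS table: pasture, good condition, soil group C → CN(II) = 74
Dry (AMC I): CN(I) = 4.2·74/(10 − 0.058·74) = (1554/5)/(1427/250) = 77700/1427 ≈ 54.450
Retention S: 1000/CN − 10 with CN=54.450 → S = 6500/777 ≈ 8.366 in
Ia = 0.2·(6500/777) = 1300/777 in ≈ 1.673 in
P − Ia = 8.080 − 1.673 = 124454/19425 ≈ 6.407 in (> 0, runoff occurs)
Q: (124454/19425)² ÷ (286954/19425) = 7744399058/2787040725 in (≈ 2.779 in)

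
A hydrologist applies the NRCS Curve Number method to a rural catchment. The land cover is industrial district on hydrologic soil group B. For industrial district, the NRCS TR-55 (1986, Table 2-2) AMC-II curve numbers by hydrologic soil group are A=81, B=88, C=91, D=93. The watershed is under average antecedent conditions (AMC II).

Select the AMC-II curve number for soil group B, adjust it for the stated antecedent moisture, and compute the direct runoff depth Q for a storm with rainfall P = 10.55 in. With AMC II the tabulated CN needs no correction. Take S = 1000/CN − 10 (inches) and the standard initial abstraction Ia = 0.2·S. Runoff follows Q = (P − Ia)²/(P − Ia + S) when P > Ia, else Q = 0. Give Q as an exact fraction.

Q = 5112121/563420 in ≈ 9.073 in

NRCS table: industrial district, soil group B → CN(II) = 88
AMC II — tabulated CN = 88 applies directly.
Retention S: 1000/CN − 10 with CN=88.000 → S = 15/11 ≈ 1.364 in
Initial abstraction Ia = S/5 = (15/11)/5 = 3/11 ≈ 0.273 in
Since P=10.550 > Ia=0.273: effective rainfall P−Ia = 2261/220 in
Runoff Q = (P−Ia)²/(P−Ia+S) = (10.277)²/(10.277+1.364) = 5112121/563420 ≈ 9.073 in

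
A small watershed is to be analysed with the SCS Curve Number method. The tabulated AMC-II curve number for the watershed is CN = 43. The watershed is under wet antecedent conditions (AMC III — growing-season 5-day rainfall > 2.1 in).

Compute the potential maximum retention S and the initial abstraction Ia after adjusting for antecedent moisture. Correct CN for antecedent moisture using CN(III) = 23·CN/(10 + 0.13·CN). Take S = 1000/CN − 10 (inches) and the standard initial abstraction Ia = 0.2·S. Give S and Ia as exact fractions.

Adjust CN=43 to AMC III: 23·43/(10 + 0.13·43) → 989 ÷ (1559/100) = 98900/1559 ≈ 63.438
Retention S: 1000/CN − 10 with CN=63.438 → S = 5700/989 ≈ 5.763 in
Initial abstraction Ia = S/5 = (5700/989)/5 = 1140/989 ≈ 1.153 in

S = 5700/989 in ≈ 5.763 in; Ia = 1140/989 in ≈ 1.153 in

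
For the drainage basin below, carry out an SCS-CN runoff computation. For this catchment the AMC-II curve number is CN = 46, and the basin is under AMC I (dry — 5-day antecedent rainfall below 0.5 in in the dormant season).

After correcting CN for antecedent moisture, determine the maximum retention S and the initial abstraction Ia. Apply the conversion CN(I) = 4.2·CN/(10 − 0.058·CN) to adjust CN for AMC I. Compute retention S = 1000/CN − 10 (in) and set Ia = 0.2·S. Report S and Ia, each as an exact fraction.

Dry (AMC I): CN(I) = 4.2·46/(10 − 0.058·46) = (966/5)/(1833/250) = 16100/611 ≈ 26.350
Retention S: 1000/CN − 10 with CN=26.350 → S = 4500/161 ≈ 27.950 in
Ia = 0.2S: 0.2·27.950 = 5.590 in (exactly 900/161)

S = 4500/161 in ≈ 27.950 in; Ia = 900/161 in ≈ 5.590 in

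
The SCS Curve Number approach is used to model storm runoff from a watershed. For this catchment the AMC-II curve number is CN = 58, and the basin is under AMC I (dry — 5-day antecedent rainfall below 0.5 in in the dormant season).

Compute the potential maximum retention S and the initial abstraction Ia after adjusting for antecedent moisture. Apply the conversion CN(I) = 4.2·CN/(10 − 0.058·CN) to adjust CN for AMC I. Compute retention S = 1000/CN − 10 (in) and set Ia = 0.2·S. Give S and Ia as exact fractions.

Adjust CN=58 to AMC I: 4.2·58/(10 − 0.058·58) → (1218/5) ÷ (1659/250) = 2900/79 ≈ 36.709
Max retention: S = 1000/(2900/79) − 10 = 500/29 in (≈ 17.241 in)
Initial abstraction Ia = S/5 = (500/29)/5 = 100/29 ≈ 3.448 in

S = 500/29 in ≈ 17.241 in; Ia = 100/29 in ≈ 3.448 in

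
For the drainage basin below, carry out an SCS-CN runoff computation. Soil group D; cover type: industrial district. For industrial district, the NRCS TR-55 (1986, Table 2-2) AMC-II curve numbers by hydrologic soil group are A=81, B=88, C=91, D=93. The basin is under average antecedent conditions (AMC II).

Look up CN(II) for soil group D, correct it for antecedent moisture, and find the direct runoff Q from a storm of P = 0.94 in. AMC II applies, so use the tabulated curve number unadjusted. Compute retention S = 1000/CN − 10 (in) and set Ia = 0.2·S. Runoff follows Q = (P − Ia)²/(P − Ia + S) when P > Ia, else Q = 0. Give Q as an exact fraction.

NRCS table: industrial district, soil group D → CN(II) = 93
CN(II) = 93; AMC II needs no correction.
S = 1000/93 − 10 = 70/93 in ≈ 0.753 in
Ia = 0.2·(70/93) = 14/93 in ≈ 0.151 in
Since P=0.940 > Ia=0.151: effective rainfall P−Ia = 3671/4650 in
Runoff Q = (P−Ia)²/(P−Ia+S) = (0.789)²/(0.789+0.753) = 13476241/33345150 ≈ 0.404 in

Q = 13476241/33345150 in ≈ 0.404 in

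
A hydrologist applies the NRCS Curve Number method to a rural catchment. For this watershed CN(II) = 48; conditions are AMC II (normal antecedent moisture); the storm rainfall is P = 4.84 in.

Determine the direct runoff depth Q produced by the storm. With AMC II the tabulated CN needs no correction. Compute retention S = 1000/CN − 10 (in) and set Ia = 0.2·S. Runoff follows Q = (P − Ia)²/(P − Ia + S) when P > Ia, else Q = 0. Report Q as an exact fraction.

Q = 160801/303900 in ≈ 0.529 in

CN(II) = 48; AMC II needs no correction.
Max retention: S = 1000/48 − 10 = 65/6 in (≈ 10.833 in)
Initial abstraction Ia = S/5 = (65/6)/5 = 13/6 ≈ 2.167 in
P − Ia = 4.840 − 2.167 = 401/150 ≈ 2.673 in (> 0, runoff occurs)
Q = (401/150)²/((401/150) + 65/6) = (160801/22500)/(1013/75) = 160801/303900 in ≈ 0.529 in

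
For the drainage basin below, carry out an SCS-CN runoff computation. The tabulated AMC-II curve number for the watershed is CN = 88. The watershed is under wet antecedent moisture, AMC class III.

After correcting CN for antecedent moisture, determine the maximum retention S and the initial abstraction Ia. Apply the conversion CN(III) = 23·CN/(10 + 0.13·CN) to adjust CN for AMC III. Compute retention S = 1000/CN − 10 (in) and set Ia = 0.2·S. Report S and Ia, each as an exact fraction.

S = 150/253 in ≈ 0.593 in; Ia = 30/253 in ≈ 0.119 in

Wet (AMC III): CN(III) = 23·88/(10 + 0.13·88) = 2024/(536/25) = 6325/67 ≈ 94.403
Max retention: S = 1000/(6325/67) − 10 = 150/253 in (≈ 0.593 in)
Ia = 0.2S: 0.2·0.593 = 0.119 in (exactly 30/253)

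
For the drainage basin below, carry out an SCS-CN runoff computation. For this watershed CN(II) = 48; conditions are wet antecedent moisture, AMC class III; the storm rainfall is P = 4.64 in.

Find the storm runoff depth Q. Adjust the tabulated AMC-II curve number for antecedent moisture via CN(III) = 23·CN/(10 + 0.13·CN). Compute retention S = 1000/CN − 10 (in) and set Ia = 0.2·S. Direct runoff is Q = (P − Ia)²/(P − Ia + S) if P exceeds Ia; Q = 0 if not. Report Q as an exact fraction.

Wet (AMC III): CN(III) = 23·48/(10 + 0.13·48) = 1104/(406/25) = 13800/203 ≈ 67.980
Retention S: 1000/CN − 10 with CN=67.980 → S = 325/69 ≈ 4.710 in
Ia = 0.2S: 0.2·4.710 = 0.942 in (exactly 65/69)
Excess rainfall: 4.640 − 0.942 = 3.698 in; P > Ia so Q > 0
Q = (6379/1725)²/((6379/1725) + 325/69) = (40691641/2975625)/(14504/1725) = 40691641/25019400 in ≈ 1.626 in

Q = 40691641/25019400 in ≈ 1.626 in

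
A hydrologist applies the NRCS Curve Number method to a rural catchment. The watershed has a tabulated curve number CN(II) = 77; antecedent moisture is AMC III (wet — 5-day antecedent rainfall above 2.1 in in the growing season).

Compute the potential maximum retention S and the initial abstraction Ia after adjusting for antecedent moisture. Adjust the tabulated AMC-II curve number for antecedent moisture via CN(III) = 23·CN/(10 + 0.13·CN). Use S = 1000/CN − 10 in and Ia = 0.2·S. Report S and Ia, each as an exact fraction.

Wet (AMC III): CN(III) = 23·77/(10 + 0.13·77) = 1771/(2001/100) = 7700/87 ≈ 88.506
Max retention: S = 1000/(7700/87) − 10 = 100/77 in (≈ 1.299 in)
Initial abstraction Ia = S/5 = (100/77)/5 = 20/77 ≈ 0.260 in

S = 100/77 in ≈ 1.299 in; Ia = 20/77 in ≈ 0.260 in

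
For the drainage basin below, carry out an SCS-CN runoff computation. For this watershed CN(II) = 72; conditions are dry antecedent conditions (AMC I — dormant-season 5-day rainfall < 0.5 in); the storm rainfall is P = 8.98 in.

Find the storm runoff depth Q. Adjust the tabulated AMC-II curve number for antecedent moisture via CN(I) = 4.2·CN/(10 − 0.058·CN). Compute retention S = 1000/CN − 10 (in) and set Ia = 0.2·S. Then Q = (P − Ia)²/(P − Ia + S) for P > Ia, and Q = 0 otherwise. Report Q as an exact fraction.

Q = 92602129/29866050 in ≈ 3.101 in

Dry (AMC I): CN(I) = 4.2·72/(10 − 0.058·72) = (1512/5)/(728/125) = 675/13 ≈ 51.923
Max retention: S = 1000/(675/13) − 10 = 250/27 in (≈ 9.259 in)
Initial abstraction Ia = S/5 = (250/27)/5 = 50/27 ≈ 1.852 in
Excess rainfall: 8.980 − 1.852 = 7.128 in; P > Ia so Q > 0
Runoff Q = (P−Ia)²/(P−Ia+S) = (7.128)²/(7.128+9.259) = 92602129/29866050 ≈ 3.101 in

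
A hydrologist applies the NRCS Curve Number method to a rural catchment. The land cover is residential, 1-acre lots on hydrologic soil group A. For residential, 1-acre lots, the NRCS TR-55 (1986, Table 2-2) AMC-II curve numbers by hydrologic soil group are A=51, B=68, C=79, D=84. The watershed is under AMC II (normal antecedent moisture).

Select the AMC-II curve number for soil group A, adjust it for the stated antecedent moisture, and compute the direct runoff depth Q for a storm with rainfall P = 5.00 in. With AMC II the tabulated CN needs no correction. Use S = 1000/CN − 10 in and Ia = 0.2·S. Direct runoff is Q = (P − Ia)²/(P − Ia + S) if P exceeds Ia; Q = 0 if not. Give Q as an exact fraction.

Q = 24649/32997 in ≈ 0.747 in

NRCS table: residential, 1-acre lots, soil group A → CN(II) = 51
Average conditions: CN = 51 (no AMC adjustment).
Max retention: S = 1000/51 − 10 = 490/51 in (≈ 9.608 in)
Ia = 0.2·(490/51) = 98/51 in ≈ 1.922 in
Excess rainfall: 5.000 − 1.922 = 3.078 in; P > Ia so Q > 0
Q = (157/51)²/((157/51) + 490/51) = (24649/2601)/(647/51) = 24649/32997 in ≈ 0.747 in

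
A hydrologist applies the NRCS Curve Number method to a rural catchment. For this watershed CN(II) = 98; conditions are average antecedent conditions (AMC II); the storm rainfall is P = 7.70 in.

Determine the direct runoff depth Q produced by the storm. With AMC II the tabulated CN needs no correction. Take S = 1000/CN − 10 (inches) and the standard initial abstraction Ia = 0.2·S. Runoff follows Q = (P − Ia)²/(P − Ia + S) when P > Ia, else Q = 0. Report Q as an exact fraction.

Q = 14085009/1887970 in ≈ 7.460 in

CN(II) = 98; AMC II needs no correction.
Retention S: 1000/CN − 10 with CN=98.000 → S = 10/49 ≈ 0.204 in
Initial abstraction Ia = S/5 = (10/49)/5 = 2/49 ≈ 0.041 in
Excess rainfall: 7.700 − 0.041 = 7.659 in; P > Ia so Q > 0
Q: (3753/490)² ÷ (3853/490) = 14085009/1887970 in (≈ 7.460 in)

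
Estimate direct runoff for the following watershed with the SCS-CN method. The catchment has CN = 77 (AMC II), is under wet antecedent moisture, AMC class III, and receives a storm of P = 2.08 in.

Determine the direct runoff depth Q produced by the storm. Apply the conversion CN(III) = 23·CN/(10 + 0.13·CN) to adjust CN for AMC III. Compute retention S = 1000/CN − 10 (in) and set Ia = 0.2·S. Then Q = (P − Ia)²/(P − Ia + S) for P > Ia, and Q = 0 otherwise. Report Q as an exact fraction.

CN(III) from CN(II)=77: (23·77)/(10 + 0.13·77) = 7700/87 ≈ 88.506
Max retention: S = 1000/(7700/87) − 10 = 100/77 in (≈ 1.299 in)
Ia = 0.2S: 0.2·1.299 = 0.260 in (exactly 20/77)
P − Ia = 2.080 − 0.260 = 3504/1925 ≈ 1.820 in (> 0, runoff occurs)
Q: (3504/1925)² ÷ (6004/1925) = 3069504/2889425 in (≈ 1.062 in)

Q = 3069504/2889425 in ≈ 1.062 in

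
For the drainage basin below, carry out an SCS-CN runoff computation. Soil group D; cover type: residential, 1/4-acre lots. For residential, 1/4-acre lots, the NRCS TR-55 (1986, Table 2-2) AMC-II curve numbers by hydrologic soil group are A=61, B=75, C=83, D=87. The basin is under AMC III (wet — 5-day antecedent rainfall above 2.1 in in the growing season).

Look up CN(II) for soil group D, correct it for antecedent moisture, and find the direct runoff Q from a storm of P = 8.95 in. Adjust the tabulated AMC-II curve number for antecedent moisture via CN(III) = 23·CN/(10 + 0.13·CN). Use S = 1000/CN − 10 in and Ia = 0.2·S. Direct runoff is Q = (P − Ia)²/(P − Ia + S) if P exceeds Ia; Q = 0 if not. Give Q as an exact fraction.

Q = 124594174441/15166739580 in ≈ 8.215 in

NRCS table: residential, 1/4-acre lots, soil group D → CN(II) = 87
Adjust CN=87 to AMC III: 23·87/(10 + 0.13·87) → 2001 ÷ (2131/100) = 200100/2131 ≈ 93.900
Max retention: S = 1000/(200100/2131) − 10 = 1300/2001 in (≈ 0.650 in)
Initial abstraction Ia = S/5 = (1300/2001)/5 = 260/2001 ≈ 0.130 in
Excess rainfall: 8.950 − 0.130 = 8.820 in; P > Ia so Q > 0
Q = (352979/40020)²/((352979/40020) + 1300/2001) = (124594174441/1601600400)/(378979/40020) = 124594174441/15166739580 in ≈ 8.215 in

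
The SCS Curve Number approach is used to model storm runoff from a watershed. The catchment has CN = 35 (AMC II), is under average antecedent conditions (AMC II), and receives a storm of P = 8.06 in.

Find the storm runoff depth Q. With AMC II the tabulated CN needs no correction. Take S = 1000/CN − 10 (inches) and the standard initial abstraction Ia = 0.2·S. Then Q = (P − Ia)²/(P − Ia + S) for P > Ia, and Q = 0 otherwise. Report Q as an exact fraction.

Q = 177957/215950 in ≈ 0.824 in

AMC II — tabulated CN = 35 applies directly.
Max retention: S = 1000/35 − 10 = 130/7 in (≈ 18.571 in)
Initial abstraction Ia = S/5 = (130/7)/5 = 26/7 ≈ 3.714 in
Excess rainfall: 8.060 − 3.714 = 4.346 in; P > Ia so Q > 0
Q = (1521/350)²/((1521/350) + 130/7) = (2313441/122500)/(8021/350) = 177957/215950 in ≈ 0.824 in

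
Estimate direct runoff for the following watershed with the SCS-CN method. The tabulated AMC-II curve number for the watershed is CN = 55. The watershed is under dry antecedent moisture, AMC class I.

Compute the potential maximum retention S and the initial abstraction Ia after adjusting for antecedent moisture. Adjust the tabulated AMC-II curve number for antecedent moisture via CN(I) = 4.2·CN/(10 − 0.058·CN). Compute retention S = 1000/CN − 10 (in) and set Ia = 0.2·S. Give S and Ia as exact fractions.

S = 1500/77 in ≈ 19.481 in; Ia = 300/77 in ≈ 3.896 in

Adjust CN=55 to AMC I: 4.2·55/(10 − 0.058·55) → 231 ÷ (681/100) = 7700/227 ≈ 33.921
S = 1000/(7700/227) − 10 = 1500/77 in ≈ 19.481 in
Initial abstraction Ia = S/5 = (1500/77)/5 = 300/77 ≈ 3.896 in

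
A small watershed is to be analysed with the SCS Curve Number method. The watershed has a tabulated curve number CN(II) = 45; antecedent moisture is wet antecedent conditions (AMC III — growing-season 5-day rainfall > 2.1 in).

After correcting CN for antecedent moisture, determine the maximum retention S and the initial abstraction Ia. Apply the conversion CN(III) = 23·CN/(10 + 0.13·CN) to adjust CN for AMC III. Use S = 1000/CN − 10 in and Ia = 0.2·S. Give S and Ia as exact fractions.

Adjust CN=45 to AMC III: 23·45/(10 + 0.13·45) → 1035 ÷ (317/20) = 20700/317 ≈ 65.300
Retention S: 1000/CN − 10 with CN=65.300 → S = 1100/207 ≈ 5.314 in
Ia = 0.2S: 0.2·5.314 = 1.063 in (exactly 220/207)

S = 1100/207 in ≈ 5.314 in; Ia = 220/207 in ≈ 1.063 in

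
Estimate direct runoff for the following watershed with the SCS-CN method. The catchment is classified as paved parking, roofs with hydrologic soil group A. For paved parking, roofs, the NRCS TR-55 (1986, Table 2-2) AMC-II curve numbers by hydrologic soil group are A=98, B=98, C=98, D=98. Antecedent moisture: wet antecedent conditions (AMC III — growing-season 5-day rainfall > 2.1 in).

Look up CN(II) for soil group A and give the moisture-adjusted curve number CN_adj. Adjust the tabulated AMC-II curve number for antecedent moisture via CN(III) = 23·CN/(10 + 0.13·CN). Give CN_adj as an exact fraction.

CN_adj = 112700/1137 ≈ 99.120

NRCS table: paved parking, roofs, soil group A → CN(II) = 98
CN(III) from CN(II)=98: (23·98)/(10 + 0.13·98) = 112700/1137 ≈ 99.120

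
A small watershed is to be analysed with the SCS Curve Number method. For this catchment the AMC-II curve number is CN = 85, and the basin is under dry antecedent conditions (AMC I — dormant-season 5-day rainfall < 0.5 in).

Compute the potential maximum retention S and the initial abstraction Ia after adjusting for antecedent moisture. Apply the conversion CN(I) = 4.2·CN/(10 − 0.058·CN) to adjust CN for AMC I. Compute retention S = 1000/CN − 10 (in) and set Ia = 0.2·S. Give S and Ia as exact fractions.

Adjust CN=85 to AMC I: 4.2·85/(10 − 0.058·85) → 357 ÷ (507/100) = 11900/169 ≈ 70.414
S = 1000/(11900/169) − 10 = 500/119 in ≈ 4.202 in
Ia = 0.2·(500/119) = 100/119 in ≈ 0.840 in

S = 500/119 in ≈ 4.202 in; Ia = 100/119 in ≈ 0.840 in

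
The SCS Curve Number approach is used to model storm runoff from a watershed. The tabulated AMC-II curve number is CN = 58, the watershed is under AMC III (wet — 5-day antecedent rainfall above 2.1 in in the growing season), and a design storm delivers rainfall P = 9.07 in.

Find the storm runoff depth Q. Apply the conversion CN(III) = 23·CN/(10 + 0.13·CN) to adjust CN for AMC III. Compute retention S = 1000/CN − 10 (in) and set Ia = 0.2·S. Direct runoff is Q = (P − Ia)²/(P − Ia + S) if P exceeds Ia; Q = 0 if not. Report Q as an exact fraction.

Adjust CN=58 to AMC III: 23·58/(10 + 0.13·58) → 1334 ÷ (877/50) = 66700/877 ≈ 76.055
Max retention: S = 1000/(66700/877) − 10 = 2100/667 in (≈ 3.148 in)
Initial abstraction Ia = S/5 = (2100/667)/5 = 420/667 ≈ 0.630 in
Since P=9.070 > Ia=0.630: effective rainfall P−Ia = 562969/66700 in
Q: (562969/66700)² ÷ (772969/66700) = 316934094961/51557032300 in (≈ 6.147 in)

Q = 316934094961/51557032300 in ≈ 6.147 in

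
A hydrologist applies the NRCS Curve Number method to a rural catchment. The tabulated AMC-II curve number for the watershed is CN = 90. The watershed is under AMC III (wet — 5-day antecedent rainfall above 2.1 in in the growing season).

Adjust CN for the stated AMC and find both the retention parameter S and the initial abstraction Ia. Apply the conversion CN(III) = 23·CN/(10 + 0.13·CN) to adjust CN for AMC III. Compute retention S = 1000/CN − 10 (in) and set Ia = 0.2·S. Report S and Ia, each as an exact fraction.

CN(III) from CN(II)=90: (23·90)/(10 + 0.13·90) = 20700/217 ≈ 95.392
Max retention: S = 1000/(20700/217) − 10 = 100/207 in (≈ 0.483 in)
Ia = 0.2·(100/207) = 20/207 in ≈ 0.097 in

S = 100/207 in ≈ 0.483 in; Ia = 20/207 in ≈ 0.097 in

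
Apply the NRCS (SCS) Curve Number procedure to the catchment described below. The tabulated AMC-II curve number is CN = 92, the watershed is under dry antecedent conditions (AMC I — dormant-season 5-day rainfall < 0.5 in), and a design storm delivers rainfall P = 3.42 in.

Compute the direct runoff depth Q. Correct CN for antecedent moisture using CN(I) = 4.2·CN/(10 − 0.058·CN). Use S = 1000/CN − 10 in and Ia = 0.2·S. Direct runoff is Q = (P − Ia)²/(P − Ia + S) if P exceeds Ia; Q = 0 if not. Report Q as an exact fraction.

Dry (AMC I): CN(I) = 4.2·92/(10 − 0.058·92) = (1932/5)/(583/125) = 48300/583 ≈ 82.847
S = 1000/(48300/583) − 10 = 1000/483 in ≈ 2.070 in
Ia = 0.2S: 0.2·2.070 = 0.414 in (exactly 200/483)
Excess rainfall: 3.420 − 0.414 = 3.006 in; P > Ia so Q > 0
Q: (72593/24150)² ÷ (122593/24150) = 5269743649/2960620950 in (≈ 1.780 in)

Q = 5269743649/2960620950 in ≈ 1.780 in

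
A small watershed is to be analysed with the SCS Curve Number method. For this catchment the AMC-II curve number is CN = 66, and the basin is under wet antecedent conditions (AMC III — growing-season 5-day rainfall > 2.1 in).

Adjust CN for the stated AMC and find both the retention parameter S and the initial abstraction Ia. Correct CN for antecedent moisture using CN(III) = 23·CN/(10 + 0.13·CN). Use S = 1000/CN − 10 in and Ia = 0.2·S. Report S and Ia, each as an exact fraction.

S = 1700/759 in ≈ 2.240 in; Ia = 340/759 in ≈ 0.448 in

Wet (AMC III): CN(III) = 23·66/(10 + 0.13·66) = 1518/(929/50) = 75900/929 ≈ 81.701
S = 1000/(75900/929) − 10 = 1700/759 in ≈ 2.240 in
Ia = 0.2S: 0.2·2.240 = 0.448 in (exactly 340/759)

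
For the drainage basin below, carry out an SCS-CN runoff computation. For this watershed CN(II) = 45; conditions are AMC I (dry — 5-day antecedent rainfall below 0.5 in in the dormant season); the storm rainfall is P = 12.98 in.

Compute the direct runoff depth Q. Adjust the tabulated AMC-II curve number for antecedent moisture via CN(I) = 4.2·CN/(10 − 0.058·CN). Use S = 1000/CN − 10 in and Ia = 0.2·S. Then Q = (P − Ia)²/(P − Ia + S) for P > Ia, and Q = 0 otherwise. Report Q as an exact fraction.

Q = 416182811/294376950 in ≈ 1.414 in

Adjust CN=45 to AMC I: 4.2·45/(10 − 0.058·45) → 189 ÷ (739/100) = 18900/739 ≈ 25.575
Max retention: S = 1000/(18900/739) − 10 = 5500/189 in (≈ 29.101 in)
Ia = 0.2·(5500/189) = 1100/189 in ≈ 5.820 in
Since P=12.980 > Ia=5.820: effective rainfall P−Ia = 67661/9450 in
Q = (67661/9450)²/((67661/9450) + 5500/189) = (4578010921/89302500)/(342661/9450) = 416182811/294376950 in ≈ 1.414 in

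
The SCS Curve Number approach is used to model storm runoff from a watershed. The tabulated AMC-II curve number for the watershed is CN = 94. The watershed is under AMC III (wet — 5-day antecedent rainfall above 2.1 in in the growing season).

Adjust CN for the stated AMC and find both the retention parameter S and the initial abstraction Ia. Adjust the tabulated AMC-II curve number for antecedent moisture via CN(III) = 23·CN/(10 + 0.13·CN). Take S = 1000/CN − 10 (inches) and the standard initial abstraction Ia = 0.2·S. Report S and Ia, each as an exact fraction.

Adjust CN=94 to AMC III: 23·94/(10 + 0.13·94) → 2162 ÷ (1111/50) = 108100/1111 ≈ 97.300
Max retention: S = 1000/(108100/1111) − 10 = 300/1081 in (≈ 0.278 in)
Initial abstraction Ia = S/5 = (300/1081)/5 = 60/1081 ≈ 0.056 in

S = 300/1081 in ≈ 0.278 in; Ia = 60/1081 in ≈ 0.056 in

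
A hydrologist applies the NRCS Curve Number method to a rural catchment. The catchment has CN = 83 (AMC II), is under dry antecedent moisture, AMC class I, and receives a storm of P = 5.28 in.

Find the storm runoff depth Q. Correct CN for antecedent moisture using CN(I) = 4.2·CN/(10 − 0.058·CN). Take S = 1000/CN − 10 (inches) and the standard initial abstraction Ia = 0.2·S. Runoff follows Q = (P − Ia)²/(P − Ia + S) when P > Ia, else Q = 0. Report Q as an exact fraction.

CN(I) from CN(II)=83: (4.2·83)/(10 − 0.058·83) = 174300/2593 ≈ 67.219
Retention S: 1000/CN − 10 with CN=67.219 → S = 8500/1743 ≈ 4.877 in
Ia = 0.2S: 0.2·4.877 = 0.975 in (exactly 1700/1743)
P − Ia = 5.280 − 0.975 = 187576/43575 ≈ 4.305 in (> 0, runoff occurs)
Runoff Q = (P−Ia)²/(P−Ia+S) = (4.305)²/(4.305+4.877) = 8796188944/4358327925 ≈ 2.018 in

Q = 8796188944/4358327925 in ≈ 2.018 in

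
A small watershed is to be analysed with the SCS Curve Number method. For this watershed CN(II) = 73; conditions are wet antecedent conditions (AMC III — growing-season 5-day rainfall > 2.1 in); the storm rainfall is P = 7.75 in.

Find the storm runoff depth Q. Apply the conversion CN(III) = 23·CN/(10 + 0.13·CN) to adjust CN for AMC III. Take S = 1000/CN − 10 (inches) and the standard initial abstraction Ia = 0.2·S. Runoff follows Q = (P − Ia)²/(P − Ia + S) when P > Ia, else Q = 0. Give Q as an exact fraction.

Q = 2488912321/407587324 in ≈ 6.106 in

Adjust CN=73 to AMC III: 23·73/(10 + 0.13·73) → 1679 ÷ (1949/100) = 167900/1949 ≈ 86.147
Max retention: S = 1000/(167900/1949) − 10 = 2700/1679 in (≈ 1.608 in)
Initial abstraction Ia = S/5 = (2700/1679)/5 = 540/1679 ≈ 0.322 in
Excess rainfall: 7.750 − 0.322 = 7.428 in; P > Ia so Q > 0
Q: (49889/6716)² ÷ (60689/6716) = 2488912321/407587324 in (≈ 6.106 in)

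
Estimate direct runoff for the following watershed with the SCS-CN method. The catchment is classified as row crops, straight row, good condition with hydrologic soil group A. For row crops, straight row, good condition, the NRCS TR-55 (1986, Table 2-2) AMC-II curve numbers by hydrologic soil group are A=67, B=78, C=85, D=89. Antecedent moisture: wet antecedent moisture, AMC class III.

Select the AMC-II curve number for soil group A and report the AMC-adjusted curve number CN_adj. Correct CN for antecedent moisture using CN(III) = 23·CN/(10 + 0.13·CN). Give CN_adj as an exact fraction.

NRCS table: row crops, straight row, good condition, soil group A → CN(II) = 67
CN(III) from CN(II)=67: (23·67)/(10 + 0.13·67) = 154100/1871 ≈ 82.362

CN_adj = 154100/1871 ≈ 82.362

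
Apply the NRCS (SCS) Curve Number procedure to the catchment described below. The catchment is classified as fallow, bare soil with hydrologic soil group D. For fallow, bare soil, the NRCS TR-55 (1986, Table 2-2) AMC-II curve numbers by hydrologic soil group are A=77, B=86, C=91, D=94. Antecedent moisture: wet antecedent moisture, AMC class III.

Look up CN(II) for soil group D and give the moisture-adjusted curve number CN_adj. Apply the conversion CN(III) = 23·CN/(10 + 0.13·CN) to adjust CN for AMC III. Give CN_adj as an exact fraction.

CN_adj = 108100/1111 ≈ 97.300

NRCS table: fallow, bare soil, soil group D → CN(II) = 94
Wet (AMC III): CN(III) = 23·94/(10 + 0.13·94) = 2162/(1111/50) = 108100/1111 ≈ 97.300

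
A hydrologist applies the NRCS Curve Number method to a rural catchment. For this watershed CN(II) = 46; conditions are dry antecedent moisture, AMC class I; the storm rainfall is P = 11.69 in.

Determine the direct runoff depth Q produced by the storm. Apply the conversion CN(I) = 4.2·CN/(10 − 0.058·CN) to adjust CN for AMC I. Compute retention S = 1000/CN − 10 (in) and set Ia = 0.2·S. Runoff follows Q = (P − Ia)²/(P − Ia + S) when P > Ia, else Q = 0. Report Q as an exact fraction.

CN(I) from CN(II)=46: (4.2·46)/(10 − 0.058·46) = 16100/611 ≈ 26.350
S = 1000/(16100/611) − 10 = 4500/161 in ≈ 27.950 in
Ia = 0.2·(4500/161) = 900/161 in ≈ 5.590 in
Excess rainfall: 11.690 − 5.590 = 6.100 in; P > Ia so Q > 0
Q = (98209/16100)²/((98209/16100) + 4500/161) = (9645007681/259210000)/(548209/16100) = 9645007681/8826164900 in ≈ 1.093 in

Q = 9645007681/8826164900 in ≈ 1.093 in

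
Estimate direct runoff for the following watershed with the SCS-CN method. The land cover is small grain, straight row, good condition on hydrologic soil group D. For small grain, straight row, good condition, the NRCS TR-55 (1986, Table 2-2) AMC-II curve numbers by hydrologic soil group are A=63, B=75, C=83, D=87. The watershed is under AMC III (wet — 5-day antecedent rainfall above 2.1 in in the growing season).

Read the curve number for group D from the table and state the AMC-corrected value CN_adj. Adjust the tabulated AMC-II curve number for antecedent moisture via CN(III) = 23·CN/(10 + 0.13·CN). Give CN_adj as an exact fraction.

NRCS table: small grain, straight row, good condition, soil group D → CN(II) = 87
Wet (AMC III): CN(III) = 23·87/(10 + 0.13·87) = 2001/(2131/100) = 200100/2131 ≈ 93.900

CN_adj = 200100/2131 ≈ 93.900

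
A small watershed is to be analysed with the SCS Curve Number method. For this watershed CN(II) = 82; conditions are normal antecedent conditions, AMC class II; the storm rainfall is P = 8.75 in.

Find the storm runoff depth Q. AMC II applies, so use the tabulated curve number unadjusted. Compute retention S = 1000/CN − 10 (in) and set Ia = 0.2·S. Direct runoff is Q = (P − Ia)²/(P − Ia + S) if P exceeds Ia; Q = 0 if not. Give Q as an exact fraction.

Q = 1857769/282572 in ≈ 6.574 in

CN(II) = 82; AMC II needs no correction.
S = 1000/82 − 10 = 90/41 in ≈ 2.195 in
Ia = 0.2S: 0.2·2.195 = 0.439 in (exactly 18/41)
Since P=8.750 > Ia=0.439: effective rainfall P−Ia = 1363/164 in
Q = (1363/164)²/((1363/164) + 90/41) = (1857769/26896)/(1723/164) = 1857769/282572 in ≈ 6.574 in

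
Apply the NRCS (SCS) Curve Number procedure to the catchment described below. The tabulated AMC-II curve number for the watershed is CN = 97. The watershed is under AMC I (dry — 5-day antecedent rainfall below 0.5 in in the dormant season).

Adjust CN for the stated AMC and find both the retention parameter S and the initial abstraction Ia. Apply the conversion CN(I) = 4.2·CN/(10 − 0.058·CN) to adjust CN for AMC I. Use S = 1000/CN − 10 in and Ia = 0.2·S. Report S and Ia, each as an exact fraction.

S = 500/679 in ≈ 0.736 in; Ia = 100/679 in ≈ 0.147 in

Dry (AMC I): CN(I) = 4.2·97/(10 − 0.058·97) = (2037/5)/(2187/500) = 67900/729 ≈ 93.141
Retention S: 1000/CN − 10 with CN=93.141 → S = 500/679 ≈ 0.736 in
Ia = 0.2S: 0.2·0.736 = 0.147 in (exactly 100/679)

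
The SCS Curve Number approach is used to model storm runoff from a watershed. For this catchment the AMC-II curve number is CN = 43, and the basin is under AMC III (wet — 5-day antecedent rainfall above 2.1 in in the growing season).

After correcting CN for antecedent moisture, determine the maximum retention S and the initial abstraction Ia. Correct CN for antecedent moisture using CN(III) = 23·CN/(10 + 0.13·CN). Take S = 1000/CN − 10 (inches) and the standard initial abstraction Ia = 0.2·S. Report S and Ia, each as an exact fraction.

S = 5700/989 in ≈ 5.763 in; Ia = 1140/989 in ≈ 1.153 in

Adjust CN=43 to AMC III: 23·43/(10 + 0.13·43) → 989 ÷ (1559/100) = 98900/1559 ≈ 63.438
Max retention: S = 1000/(98900/1559) − 10 = 5700/989 in (≈ 5.763 in)
Ia = 0.2·(5700/989) = 1140/989 in ≈ 1.153 in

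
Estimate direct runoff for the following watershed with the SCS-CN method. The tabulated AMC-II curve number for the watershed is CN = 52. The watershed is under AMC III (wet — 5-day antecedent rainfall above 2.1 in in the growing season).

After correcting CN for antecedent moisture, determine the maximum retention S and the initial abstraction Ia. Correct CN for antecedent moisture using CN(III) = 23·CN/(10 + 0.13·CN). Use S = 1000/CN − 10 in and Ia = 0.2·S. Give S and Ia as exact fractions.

CN(III) from CN(II)=52: (23·52)/(10 + 0.13·52) = 29900/419 ≈ 71.360
S = 1000/(29900/419) − 10 = 1200/299 in ≈ 4.013 in
Initial abstraction Ia = S/5 = (1200/299)/5 = 240/299 ≈ 0.803 in

S = 1200/299 in ≈ 4.013 in; Ia = 240/299 in ≈ 0.803 in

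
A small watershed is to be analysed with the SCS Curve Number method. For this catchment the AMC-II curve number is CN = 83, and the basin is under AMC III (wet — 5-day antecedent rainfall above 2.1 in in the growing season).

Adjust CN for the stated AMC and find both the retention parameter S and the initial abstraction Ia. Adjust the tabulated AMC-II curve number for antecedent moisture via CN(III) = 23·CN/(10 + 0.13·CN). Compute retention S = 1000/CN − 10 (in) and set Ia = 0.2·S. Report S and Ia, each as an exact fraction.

S = 1700/1909 in ≈ 0.891 in; Ia = 340/1909 in ≈ 0.178 in

CN(III) from CN(II)=83: (23·83)/(10 + 0.13·83) = 190900/2079 ≈ 91.823
S = 1000/(190900/2079) − 10 = 1700/1909 in ≈ 0.891 in
Ia = 0.2·(1700/1909) = 340/1909 in ≈ 0.178 in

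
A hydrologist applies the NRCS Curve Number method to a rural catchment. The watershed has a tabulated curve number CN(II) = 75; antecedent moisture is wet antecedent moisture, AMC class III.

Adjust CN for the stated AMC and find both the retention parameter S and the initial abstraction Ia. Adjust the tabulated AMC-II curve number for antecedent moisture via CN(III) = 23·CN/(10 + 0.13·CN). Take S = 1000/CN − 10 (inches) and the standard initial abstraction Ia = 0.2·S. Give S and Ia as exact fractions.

Adjust CN=75 to AMC III: 23·75/(10 + 0.13·75) → 1725 ÷ (79/4) = 6900/79 ≈ 87.342
S = 1000/(6900/79) − 10 = 100/69 in ≈ 1.449 in
Ia = 0.2·(100/69) = 20/69 in ≈ 0.290 in

S = 100/69 in ≈ 1.449 in; Ia = 20/69 in ≈ 0.290 in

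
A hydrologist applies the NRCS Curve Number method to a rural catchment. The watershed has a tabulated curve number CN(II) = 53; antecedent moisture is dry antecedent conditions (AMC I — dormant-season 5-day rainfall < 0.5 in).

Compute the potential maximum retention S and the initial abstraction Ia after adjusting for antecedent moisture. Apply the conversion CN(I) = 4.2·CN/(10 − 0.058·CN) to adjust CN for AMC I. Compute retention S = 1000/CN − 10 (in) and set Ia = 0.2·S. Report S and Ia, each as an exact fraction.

Dry (AMC I): CN(I) = 4.2·53/(10 − 0.058·53) = (1113/5)/(3463/500) = 111300/3463 ≈ 32.140
S = 1000/(111300/3463) − 10 = 23500/1113 in ≈ 21.114 in
Initial abstraction Ia = S/5 = (23500/1113)/5 = 4700/1113 ≈ 4.223 in

S = 23500/1113 in ≈ 21.114 in; Ia = 4700/1113 in ≈ 4.223 in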